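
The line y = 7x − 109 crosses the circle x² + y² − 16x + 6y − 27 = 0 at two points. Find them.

From the line, y = 7x − 109. Substituting:
50x² − 1500x + 11200 = 0  ⟹  x² − 30x + 224 = 0
x = 16 or x = 14, giving (16, 3) and (14, −11).

(14, −11) and (16, 3)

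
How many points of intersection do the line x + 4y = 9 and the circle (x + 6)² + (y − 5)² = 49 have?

2

Centre (−6, 5), r² = 49. Distance² from centre to line = (5)²/17 = 25/17.
Since d² < r², the line cuts the circle twice.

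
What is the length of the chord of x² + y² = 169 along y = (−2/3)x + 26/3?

Centre (0, 0), r² = 169. Perpendicular distance d from centre to line = |−26| / √13 = 26/√13.
Chord = 2√(r² − d²) = 2·√(117) = 6√13.

6√13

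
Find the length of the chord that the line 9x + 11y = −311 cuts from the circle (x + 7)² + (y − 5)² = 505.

√202

Express y = (−311 − 9x)/11 and substitute into the circle:
202x² + 8282x + 78780 = 0  ⟹  x² + 41x + 390 = 0
x = −15 or x = −26, giving (−15, −16) and (−26, −7).
Chord length = distance between (−15, −16) and (−26, −7) = √202 = √202.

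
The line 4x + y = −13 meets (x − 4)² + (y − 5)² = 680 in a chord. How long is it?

12√17

The distance from (4, 5) to the line is 34/√17, and r² = 680.
Chord = 2√(r² − d²) = 2·√(612) = 12√17.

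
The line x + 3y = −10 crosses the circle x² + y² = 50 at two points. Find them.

Express y = (−10 − x)/3 and substitute into the circle:
10x² + 20x − 350 = 0  ⟹  x² + 2x − 35 = 0
x = 5 or x = −7, giving (5, −5) and (−7, −1).

(−7, −1) and (5, −5)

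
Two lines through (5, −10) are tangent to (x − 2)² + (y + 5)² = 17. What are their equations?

Let a tangent through (5, −10) have slope m. Its distance from (2, −5) must equal √17:
(−3m − (5))² = 17(m² + 1)
4m² − 15m − 4 = 0, so m = −1/4 or m = 4.
Through (5, −10) these give x + 4y = −35 and 4x − y = 30.

x + 4y = −35 and 4x − y = 30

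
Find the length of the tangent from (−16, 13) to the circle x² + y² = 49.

2√94

Centre (0, 0), r² = 49. |PO|² = (−16)² + (13)² = 425.
By the tangent–radius right angle, tangent length = √(|PO|² − r²) = √376 = 2√94.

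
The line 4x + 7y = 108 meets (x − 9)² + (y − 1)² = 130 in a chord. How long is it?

Substitute y = (108 − 4x)/7:
65x² − 1690x + 7800 = 0  ⟹  x² − 26x + 120 = 0
x = 20 or x = 6, giving (20, 4) and (6, 12).
Chord length = distance between (20, 4) and (6, 12) = √260 = 2√65.

2√65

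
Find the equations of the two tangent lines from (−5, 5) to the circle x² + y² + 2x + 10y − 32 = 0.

3x + 7y = 20 and 7x − 3y = −50

A line y − (5) = m(x − (−5)) is tangent when its distance from (−1, −5) is √58:
(4m − (−10))² = 58(m² + 1)
21m² − 40m − 21 = 0, so m = −3/7 or m = 7/3.
With m = −3/7: 3x + 7y = 20. With m = 7/3: 7x − 3y = −50.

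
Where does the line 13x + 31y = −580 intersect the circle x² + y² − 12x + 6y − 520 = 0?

(−16, −12) and (15, −25)

Express y = (−580 − 13x)/31 and substitute into the circle:
1130x² + 1130x − 271200 = 0  ⟹  x² + x − 240 = 0
x = 15 or x = −16, giving (15, −25) and (−16, −12).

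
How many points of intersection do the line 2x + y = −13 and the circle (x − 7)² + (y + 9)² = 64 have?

0

Centre (7, −9), r² = 64. Distance² from centre to line = (18)²/5 = 324/5.
Since d² > r², the line lies outside the circle.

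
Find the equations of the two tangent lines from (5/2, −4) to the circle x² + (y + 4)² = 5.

Let a tangent through (5/2, −4) have slope m. Its distance from (0, −4) must equal √5:
[m·(−5/2) − (0)]² = 5(m² + 1)
m² − 4 = 0, so m = −2 or m = 2.
With m = −2: 2x + y = 1. With m = 2: 2x − y = 9.

2x + y = 1 and 2x − y = 9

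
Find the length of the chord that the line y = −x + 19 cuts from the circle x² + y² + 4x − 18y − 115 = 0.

16√2

The distance from (−2, 9) to the line is 12/√2, and r² = 200.
Half the chord is √(r² − d²) = √(128), so the full chord is 16√2.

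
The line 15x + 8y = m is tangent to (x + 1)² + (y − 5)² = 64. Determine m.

m = −111 or m = 161

For a tangent, require d(centre, line) = r = 8.
|15·(−1) + 8·5 − m| / √289 = 8
|m − (25)| = 8·17, so m = 161 or m = −111.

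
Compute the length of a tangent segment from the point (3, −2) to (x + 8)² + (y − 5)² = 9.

The centre is (−8, 5) and r = 3. The square of the distance from P to the centre is 121 + 49 = 170.
Power of the point: PT² = |PO|² − r² = 161, so PT = √161.

√161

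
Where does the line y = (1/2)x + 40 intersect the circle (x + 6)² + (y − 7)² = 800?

(−26, 27) and (−10, 35)

Substitute y = (80 + x)/2:
5x² + 180x + 1300 = 0  ⟹  x² + 36x + 260 = 0
x = −10 or x = −26, giving (−10, 35) and (−26, 27).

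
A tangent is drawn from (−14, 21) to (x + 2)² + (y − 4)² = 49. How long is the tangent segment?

8√6

The centre is (−2, 4) and r = 7. The square of the distance from P to the centre is 144 + 289 = 433.
Power of the point: PT² = |PO|² − r² = 384, so PT = 8√6.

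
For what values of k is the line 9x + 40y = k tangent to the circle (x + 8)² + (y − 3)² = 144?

k = −444 or k = 540

The line touches the circle iff its distance from (−8, 3) is 12:
|9·(−8) + 40·3 − k| / √1681 = 12
|k − (48)| = 12·41, so k = 540 or k = −444.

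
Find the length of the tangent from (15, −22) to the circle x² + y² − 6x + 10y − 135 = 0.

2√66

Centre (3, −5), r² = 169. |PO|² = (12)² + (−17)² = 433.
By the tangent–radius right angle, tangent length = √(|PO|² − r²) = √264 = 2√66.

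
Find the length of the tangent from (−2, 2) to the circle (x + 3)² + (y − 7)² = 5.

√21

The centre is (−3, 7) and r = √5. The square of the distance from P to the centre is 1 + 25 = 26.
By the tangent–radius right angle, tangent length = √(|PO|² − r²) = √21.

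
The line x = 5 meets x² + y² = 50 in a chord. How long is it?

10

The distance from (0, 0) to the line is 5, and r² = 50.
Half the chord is √(r² − d²) = √(25), so the full chord is 10.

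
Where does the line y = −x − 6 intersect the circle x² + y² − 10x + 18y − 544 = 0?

From the line, y = −x − 6. Substituting:
2x² − 16x − 616 = 0  ⟹  x² − 8x − 308 = 0
x = 22 or x = −14, giving (22, −28) and (−14, 8).

(−14, 8) and (22, −28)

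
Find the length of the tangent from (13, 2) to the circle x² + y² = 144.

The centre is (0, 0) and r = 12. The square of the distance from P to the centre is 169 + 4 = 173.
Power of the point: PT² = |PO|² − r² = 29, so PT = √29.

√29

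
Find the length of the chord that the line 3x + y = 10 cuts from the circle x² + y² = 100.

6√10

The distance from (0, 0) to the line is 10/√10, and r² = 100.
Half the chord is √(r² − d²) = √(90), so the full chord is 6√10.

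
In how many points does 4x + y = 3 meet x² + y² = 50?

2

Substituting the line into the circle gives 17x² − 24x − 41 = 0.
Discriminant = (−24)² − 4·17·(−41) = 3364 > 0.
Two real roots: the line is a secant.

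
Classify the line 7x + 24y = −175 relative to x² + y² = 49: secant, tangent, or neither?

tangent

Substituting the line into the circle gives 625x² + 2450x + 2401 = 0.
Discriminant = (2450)² − 4·625·(2401) = 0.
A repeated root: the line is tangent.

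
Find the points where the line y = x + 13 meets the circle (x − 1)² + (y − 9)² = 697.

From the line, y = x + 13. Substituting:
2x² + 6x − 680 = 0  ⟹  x² + 3x − 340 = 0
x = 17 or x = −20, giving (17, 30) and (−20, −7).

(−20, −7) and (17, 30)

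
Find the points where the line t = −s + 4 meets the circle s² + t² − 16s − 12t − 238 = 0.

From the line, t = −s + 4. Substituting:
2s² − 12s − 270 = 0  ⟹  s² − 6s − 135 = 0
s = 15 or s = −9, giving (15, −11) and (−9, 13).

(−9, 13) and (15, −11)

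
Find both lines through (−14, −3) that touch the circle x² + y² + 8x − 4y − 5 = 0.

4x − 3y = −47 and y = −3

Let a tangent through (−14, −3) have slope m. Its distance from (−4, 2) must equal 5:
[m·(10) − (5)]² = 25(m² + 1)
3m² − 4m = 0, so m = 4/3 or m = 0.
With m = 4/3: 4x − 3y = −47. With m = 0: y = −3.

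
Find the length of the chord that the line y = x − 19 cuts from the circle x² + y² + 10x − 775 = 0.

Centre (−5, 0), r² = 800. Perpendicular distance d from centre to line = |−24| / √2 = 24/√2.
Half the chord is √(r² − d²) = √(512), so the full chord is 32√2.

32√2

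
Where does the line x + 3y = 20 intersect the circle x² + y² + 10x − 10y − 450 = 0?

(−25, 15) and (17, 1)

Express y = (20 − x)/3 and substitute into the circle:
10x² + 80x − 4250 = 0  ⟹  x² + 8x − 425 = 0
x = 17 or x = −25, giving (17, 1) and (−25, 15).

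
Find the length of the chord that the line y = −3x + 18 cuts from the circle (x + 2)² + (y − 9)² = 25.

The distance from (−2, 9) to the line is 15/√10, and r² = 25.
Half the chord is √(r² − d²) = √(5/2), so the full chord is √10.

√10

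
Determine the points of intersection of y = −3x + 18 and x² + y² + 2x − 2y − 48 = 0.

From the line, y = −3x + 18. Substituting:
10x² − 100x + 240 = 0  ⟹  x² − 10x + 24 = 0
x = 6 or x = 4, giving (6, 0) and (4, 6).

(4, 6) and (6, 0)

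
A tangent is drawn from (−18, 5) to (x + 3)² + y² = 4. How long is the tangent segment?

With centre O = (−3, 0), |OP|² = 250 and r² = 4.
By the tangent–radius right angle, tangent length = √(|PO|² − r²) = √246.

√246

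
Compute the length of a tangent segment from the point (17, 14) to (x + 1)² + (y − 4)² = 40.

8√6

Centre (−1, 4), r² = 40. |PO|² = (18)² + (10)² = 424.
The tangent meets the radius at right angles, so tangent² = |PO|² − r² = 424 − 40 = 384.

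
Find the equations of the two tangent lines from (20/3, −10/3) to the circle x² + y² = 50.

7x − y = 50 and x − y = 10

Let a tangent through (20/3, −10/3) have slope m. Its distance from (0, 0) must equal 5√2:
(−20/3m − (10/3))² = 50(m² + 1)
m² − 8m + 7 = 0, so m = 7 or m = 1.
Through (20/3, −10/3) these give 7x − y = 50 and x − y = 10.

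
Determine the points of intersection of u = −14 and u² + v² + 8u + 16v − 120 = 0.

The line gives u = −14. Substituting into the circle:
v² + 16v − 36 = 0
v = 2 or v = −18, giving (−14, 2) and (−14, −18).

(−14, −18) and (−14, 2)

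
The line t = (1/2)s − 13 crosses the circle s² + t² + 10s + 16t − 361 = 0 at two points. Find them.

Substitute t = (−26 + s)/2:
5s² + 20s − 1600 = 0  ⟹  s² + 4s − 320 = 0
s = 16 or s = −20, giving (16, −5) and (−20, −23).

(−20, −23) and (16, −5)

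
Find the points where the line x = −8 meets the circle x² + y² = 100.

(−8, −6) and (−8, 6)

The line gives x = −8. Substituting into the circle:
y² − 36 = 0
y = 6 or y = −6, giving (−8, 6) and (−8, −6).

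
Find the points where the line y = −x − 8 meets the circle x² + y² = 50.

(−7, −1) and (−1, −7)

From the line, y = −x − 8. Substituting:
2x² + 16x + 14 = 0  ⟹  x² + 8x + 7 = 0
x = −1 or x = −7, giving (−1, −7) and (−7, −1).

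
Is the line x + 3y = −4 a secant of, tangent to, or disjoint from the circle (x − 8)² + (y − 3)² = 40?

Centre (8, 3), r² = 40. Distance² from centre to line = (21)²/10 = 441/10.
Since d² > r², the line lies outside the circle.

disjoint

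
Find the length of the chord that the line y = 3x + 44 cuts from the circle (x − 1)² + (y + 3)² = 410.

8√10

The distance from (1, −3) to the line is 50/√10, and r² = 410.
Half the chord is √(r² − d²) = √(160), so the full chord is 8√10.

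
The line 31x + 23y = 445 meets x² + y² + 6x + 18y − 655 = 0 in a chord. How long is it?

Substitute y = (445 − 31x)/23:
1490x² − 37250x + 35760 = 0  ⟹  x² − 25x + 24 = 0
x = 24 or x = 1, giving (24, −13) and (1, 18).
Chord length = distance between (24, −13) and (1, 18) = √1490 = √1490.

√1490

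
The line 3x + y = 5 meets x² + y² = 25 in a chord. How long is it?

Substitute y = −3x + 5:
10x² − 30x = 0  ⟹  x² − 3x = 0
x = 3 or x = 0, giving (3, −4) and (0, 5).
Chord length = distance between (3, −4) and (0, 5) = √90 = 3√10.

3√10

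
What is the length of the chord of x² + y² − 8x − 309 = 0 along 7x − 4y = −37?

The distance from (4, 0) to the line is 65/√65, and r² = 325.
Half the chord is √(r² − d²) = √(260), so the full chord is 4√65.

4√65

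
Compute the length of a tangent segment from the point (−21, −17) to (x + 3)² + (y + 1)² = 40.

6√15

With centre O = (−3, −1), |OP|² = 580 and r² = 40.
The tangent meets the radius at right angles, so tangent² = |PO|² − r² = 580 − 40 = 540.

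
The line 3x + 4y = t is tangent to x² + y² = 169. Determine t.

The line touches the circle iff its distance from (0, 0) is 13:
|3·0 + 4·0 − t| / √25 = 13
|t| = 13·5, so t = 65 or t = −65.

t = −65 or t = 65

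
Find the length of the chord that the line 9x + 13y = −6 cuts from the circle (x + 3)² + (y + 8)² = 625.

15√10

The distance from (−3, −8) to the line is 125/√250, and r² = 625.
Half the chord is √(r² − d²) = √(1125/2), so the full chord is 15√10.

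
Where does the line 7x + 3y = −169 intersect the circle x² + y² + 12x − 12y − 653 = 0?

From the line, y = (−169 − 7x)/3. Substituting:
58x² + 2726x + 28768 = 0  ⟹  x² + 47x + 496 = 0
x = −16 or x = −31, giving (−16, −19) and (−31, 16).

(−31, 16) and (−16, −19)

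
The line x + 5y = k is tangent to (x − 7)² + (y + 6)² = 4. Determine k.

Tangency holds when the distance from the centre (7, −6) to the line equals the radius 2:
|1·7 + 5·(−6) − k| / √26 = 2
|k − (−23)| = 2√26.

k = −23 ± 2√26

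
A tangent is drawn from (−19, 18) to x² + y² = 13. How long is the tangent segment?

The centre is (0, 0) and r = √13. The square of the distance from P to the centre is 361 + 324 = 685.
By the tangent–radius right angle, tangent length = √(|PO|² − r²) = √672 = 4√42.

4√42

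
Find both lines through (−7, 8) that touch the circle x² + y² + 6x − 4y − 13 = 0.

A line y − (8) = m(x − (−7)) is tangent when its distance from (−3, 2) is √26:
(4m − (−6))² = 26(m² + 1)
5m² − 24m − 5 = 0, so m = 5 or m = −1/5.
With m = 5: 5x − y = −43. With m = −1/5: x + 5y = 33.

5x − y = −43 and x + 5y = 33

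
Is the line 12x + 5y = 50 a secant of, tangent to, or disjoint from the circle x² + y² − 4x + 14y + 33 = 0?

disjoint

Substituting the line into the circle gives 169x² − 2140x + 6825 = 0.
Discriminant = (−2140)² − 4·169·(6825) = −34100 < 0.
No real roots: the line does not meet the circle.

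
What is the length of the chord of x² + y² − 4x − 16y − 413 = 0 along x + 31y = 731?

√962

Express y = (731 − x)/31 and substitute into the circle:
962x² − 4810x − 225108 = 0  ⟹  x² − 5x − 234 = 0
x = 18 or x = −13, giving (18, 23) and (−13, 24).
|(18, 23) − (−13, 24)| = √((31)² + (−1)²) = √962.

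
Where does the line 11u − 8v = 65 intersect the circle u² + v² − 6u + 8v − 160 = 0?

(−5, −15) and (11, 7)

From the line, v = (−65 + 11u)/8. Substituting:
185u² − 1110u − 10175 = 0  ⟹  u² − 6u − 55 = 0
u = 11 or u = −5, giving (11, 7) and (−5, −15).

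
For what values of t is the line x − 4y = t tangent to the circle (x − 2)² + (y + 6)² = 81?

t = 26 ± 9√17

The line touches the circle iff its distance from (2, −6) is 9:
|1·2 − 4·(−6) − t| / √17 = 9
|t − (26)| = 9√17.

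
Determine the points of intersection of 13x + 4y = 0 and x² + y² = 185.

(−4, 13) and (4, −13)

From the line, y = (−13x)/4. Substituting:
185x² − 2960 = 0  ⟹  x² − 16 = 0
x = 4 or x = −4, giving (4, −13) and (−4, 13).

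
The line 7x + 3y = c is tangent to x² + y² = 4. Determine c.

For a tangent, require d(centre, line) = r = 2.
|7·0 + 3·0 − c| / √58 = 2
|c| = 2√58.

c = ±2√58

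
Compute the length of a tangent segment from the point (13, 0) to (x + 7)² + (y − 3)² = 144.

√265

The centre is (−7, 3) and r = 12. The square of the distance from P to the centre is 400 + 9 = 409.
The tangent meets the radius at right angles, so tangent² = |PO|² − r² = 409 − 144 = 265.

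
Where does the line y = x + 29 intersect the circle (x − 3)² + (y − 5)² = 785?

Express y = x + 29 and substitute into the circle:
2x² + 42x − 200 = 0  ⟹  x² + 21x − 100 = 0
x = 4 or x = −25, giving (4, 33) and (−25, 4).

(−25, 4) and (4, 33)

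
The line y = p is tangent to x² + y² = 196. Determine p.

p = −14 or p = 14

The line touches the circle iff its distance from (0, 0) is 14:
|0·0 + 1·0 − p| / √1 = 14
|p| = 14, so p = 14 or p = −14.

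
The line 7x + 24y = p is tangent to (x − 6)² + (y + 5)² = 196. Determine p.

The line touches the circle iff its distance from (6, −5) is 14:
|7·6 + 24·(−5) − p| / √625 = 14
|p − (−78)| = 14·25, so p = 272 or p = −428.

p = −428 or p = 272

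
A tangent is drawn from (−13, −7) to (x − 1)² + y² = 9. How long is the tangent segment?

Centre (1, 0), r² = 9. |PO|² = (−14)² + (−7)² = 245.
Power of the point: PT² = |PO|² − r² = 236, so PT = 2√59.

2√59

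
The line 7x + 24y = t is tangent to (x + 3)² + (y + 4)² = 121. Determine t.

t = −392 or t = 158

Tangency holds when the distance from the centre (−3, −4) to the line equals the radius 11:
|7·(−3) + 24·(−4) − t| / √625 = 11
|t − (−117)| = 11·25, so t = 158 or t = −392.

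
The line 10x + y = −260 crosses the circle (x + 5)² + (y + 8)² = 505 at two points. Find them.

(−26, 0) and (−24, −20)

From the line, y = −10x − 260. Substituting:
101x² + 5050x + 63024 = 0  ⟹  x² + 50x + 624 = 0
x = −24 or x = −26, giving (−24, −20) and (−26, 0).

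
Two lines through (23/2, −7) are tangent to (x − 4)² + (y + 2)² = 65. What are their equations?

Write the tangent as mx − y + (−7 − m·(23/2)) = 0 and set its distance from the centre to √65:
[m·(−15/2) − (5)]² = 65(m² + 1)
7m² − 60m + 32 = 0, so m = 4/7 or m = 8.
With m = 4/7: 4x − 7y = 95. With m = 8: 8x − y = 99.

4x − 7y = 95 and 8x − y = 99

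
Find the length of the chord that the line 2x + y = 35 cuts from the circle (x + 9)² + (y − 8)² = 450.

Substitute y = −2x + 35:
5x² − 90x + 360 = 0  ⟹  x² − 18x + 72 = 0
x = 12 or x = 6, giving (12, 11) and (6, 23).
Chord length = distance between (12, 11) and (6, 23) = √180 = 6√5.

6√5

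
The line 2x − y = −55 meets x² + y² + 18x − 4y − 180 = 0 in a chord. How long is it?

From the line, y = 2x + 55. Substituting:
5x² + 230x + 2625 = 0  ⟹  x² + 46x + 525 = 0
x = −21 or x = −25, giving (−21, 13) and (−25, 5).
|(−21, 13) − (−25, 5)| = √((4)² + (8)²) = 4√5.

4√5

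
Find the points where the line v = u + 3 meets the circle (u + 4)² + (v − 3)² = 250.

Express v = u + 3 and substitute into the circle:
2u² + 8u − 234 = 0  ⟹  u² + 4u − 117 = 0
u = 9 or u = −13, giving (9, 12) and (−13, −10).

(−13, −10) and (9, 12)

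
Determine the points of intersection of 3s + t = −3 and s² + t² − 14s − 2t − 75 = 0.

(−3, 6) and (2, −9)

Express t = −3s − 3 and substitute into the circle:
10s² + 10s − 60 = 0  ⟹  s² + s − 6 = 0
s = 2 or s = −3, giving (2, −9) and (−3, 6).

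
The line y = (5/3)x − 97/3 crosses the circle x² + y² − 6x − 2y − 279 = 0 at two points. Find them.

Substitute y = (−97 + 5x)/3:
34x² − 1054x + 7480 = 0  ⟹  x² − 31x + 220 = 0
x = 20 or x = 11, giving (20, 1) and (11, −14).

(11, −14) and (20, 1)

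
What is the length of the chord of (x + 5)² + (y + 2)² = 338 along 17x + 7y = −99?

The distance from (−5, −2) to the line is 0/√338, and r² = 338.
Half the chord is √(r² − d²) = √(338), so the full chord is 26√2.

26√2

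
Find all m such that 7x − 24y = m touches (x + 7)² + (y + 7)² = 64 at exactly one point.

m = −81 or m = 319

The line touches the circle iff its distance from (−7, −7) is 8:
|7·(−7) − 24·(−7) − m| / √625 = 8
|m − (119)| = 8·25, so m = 319 or m = −81.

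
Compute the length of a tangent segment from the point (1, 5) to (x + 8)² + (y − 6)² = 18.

Centre (−8, 6), r² = 18. |PO|² = (9)² + (−1)² = 82.
By the tangent–radius right angle, tangent length = √(|PO|² − r²) = √64 = 8.

8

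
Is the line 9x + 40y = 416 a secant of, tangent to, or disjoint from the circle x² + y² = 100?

Substituting the line into the circle gives 1681x² − 7488x + 13056 = 0.
Δ = 56070144 − 87788544 = −31718400.
No real roots: the line does not meet the circle.

disjoint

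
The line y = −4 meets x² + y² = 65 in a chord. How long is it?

14

From the line, y = −4. Substituting:
x² − 49 = 0
x = 7 or x = −7, giving (7, −4) and (−7, −4).
Chord length = distance between (7, −4) and (−7, −4) = √196 = 14.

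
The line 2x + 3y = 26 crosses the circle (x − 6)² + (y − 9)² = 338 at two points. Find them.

Substitute y = (26 − 2x)/3:
13x² − 104x − 2717 = 0  ⟹  x² − 8x − 209 = 0
x = 19 or x = −11, giving (19, −4) and (−11, 16).

(−11, 16) and (19, −4)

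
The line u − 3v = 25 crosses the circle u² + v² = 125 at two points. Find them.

Substitute v = (−25 + u)/3:
10u² − 50u − 500 = 0  ⟹  u² − 5u − 50 = 0
u = 10 or u = −5, giving (10, −5) and (−5, −10).

(−5, −10) and (10, −5)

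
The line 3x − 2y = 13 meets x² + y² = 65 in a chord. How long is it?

The distance from (0, 0) to the line is 13/√13, and r² = 65.
Chord = 2√(r² − d²) = 2·√(52) = 4√13.

4√13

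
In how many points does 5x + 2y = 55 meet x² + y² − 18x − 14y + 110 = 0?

2

Centre (9, 7), r² = 20. Distance² from centre to line = (4)²/29 = 16/29.
Since d² < r², the line cuts the circle twice.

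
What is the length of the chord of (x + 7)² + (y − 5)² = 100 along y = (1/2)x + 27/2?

8√5

Express y = (27 + x)/2 and substitute into the circle:
5x² + 90x + 85 = 0  ⟹  x² + 18x + 17 = 0
x = −1 or x = −17, giving (−1, 13) and (−17, 5).
|(−1, 13) − (−17, 5)| = √((16)² + (8)²) = 8√5.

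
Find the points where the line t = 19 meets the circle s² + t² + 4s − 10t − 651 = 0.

Express t = 19 and substitute into the circle:
s² + 4s − 480 = 0
s = 20 or s = −24, giving (20, 19) and (−24, 19).

(−24, 19) and (20, 19)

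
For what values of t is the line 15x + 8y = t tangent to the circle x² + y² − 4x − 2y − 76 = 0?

For a tangent, require d(centre, line) = r = 9.
|15·2 + 8·1 − t| / √289 = 9
|t − (38)| = 9·17, so t = 191 or t = −115.

t = −115 or t = 191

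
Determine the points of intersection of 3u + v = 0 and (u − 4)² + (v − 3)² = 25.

(−1, 3) and (0, 0)

Express v = −3u and substitute into the circle:
10u² + 10u = 0  ⟹  u² + u = 0
u = 0 or u = −1, giving (0, 0) and (−1, 3).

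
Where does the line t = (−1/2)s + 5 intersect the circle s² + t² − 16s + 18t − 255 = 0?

(−4, 7) and (28, −9)

From the line, t = (10 − s)/2. Substituting:
5s² − 120s − 560 = 0  ⟹  s² − 24s − 112 = 0
s = 28 or s = −4, giving (28, −9) and (−4, 7).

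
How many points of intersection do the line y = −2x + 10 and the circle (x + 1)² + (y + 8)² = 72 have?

Substituting the line into the circle gives 5x² − 70x + 253 = 0.
Discriminant = (−70)² − 4·5·(253) = −160 < 0.
No real roots: the line does not meet the circle.

0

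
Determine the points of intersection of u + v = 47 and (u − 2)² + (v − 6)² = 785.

(18, 29) and (25, 22)

From the line, v = −u + 47. Substituting:
2u² − 86u + 900 = 0  ⟹  u² − 43u + 450 = 0
u = 25 or u = 18, giving (25, 22) and (18, 29).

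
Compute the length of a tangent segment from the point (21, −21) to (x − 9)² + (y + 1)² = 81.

√463

Centre (9, −1), r² = 81. |PO|² = (12)² + (−20)² = 544.
The tangent meets the radius at right angles, so tangent² = |PO|² − r² = 544 − 81 = 463.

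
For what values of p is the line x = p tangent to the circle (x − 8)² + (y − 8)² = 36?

For a tangent, require d(centre, line) = r = 6.
|1·8 + 0·8 − p| / √1 = 6
|p − (8)| = 6, so p = 14 or p = 2.

p = 2 or p = 14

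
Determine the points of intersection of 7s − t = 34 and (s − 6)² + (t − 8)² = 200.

Express t = 7s − 34 and substitute into the circle:
50s² − 600s + 1600 = 0  ⟹  s² − 12s + 32 = 0
s = 8 or s = 4, giving (8, 22) and (4, −6).

(4, −6) and (8, 22)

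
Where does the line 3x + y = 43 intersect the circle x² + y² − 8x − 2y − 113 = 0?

Express y = −3x + 43 and substitute into the circle:
10x² − 260x + 1650 = 0  ⟹  x² − 26x + 165 = 0
x = 15 or x = 11, giving (15, −2) and (11, 10).

(11, 10) and (15, −2)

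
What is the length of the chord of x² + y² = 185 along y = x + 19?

3√2

From the line, y = x + 19. Substituting:
2x² + 38x + 176 = 0  ⟹  x² + 19x + 88 = 0
x = −8 or x = −11, giving (−8, 11) and (−11, 8).
Chord length = distance between (−8, 11) and (−11, 8) = √18 = 3√2.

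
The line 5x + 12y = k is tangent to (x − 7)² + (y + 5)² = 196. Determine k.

The line touches the circle iff its distance from (7, −5) is 14:
|5·7 + 12·(−5) − k| / √169 = 14
|k − (−25)| = 14·13, so k = 157 or k = −207.

k = −207 or k = 157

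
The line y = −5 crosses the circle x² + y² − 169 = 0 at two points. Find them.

(−12, −5) and (12, −5)

Express y = −5 and substitute into the circle:
x² − 144 = 0
x = 12 or x = −12, giving (12, −5) and (−12, −5).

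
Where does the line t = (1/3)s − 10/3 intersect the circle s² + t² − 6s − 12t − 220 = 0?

(−8, −6) and (19, 3)

Substitute t = (−10 + s)/3:
10s² − 110s − 1520 = 0  ⟹  s² − 11s − 152 = 0
s = 19 or s = −8, giving (19, 3) and (−8, −6).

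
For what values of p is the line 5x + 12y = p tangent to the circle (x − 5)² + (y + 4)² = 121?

Tangency holds when the distance from the centre (5, −4) to the line equals the radius 11:
|5·5 + 12·(−4) − p| / √169 = 11
|p − (−23)| = 11·13, so p = 120 or p = −166.

p = −166 or p = 120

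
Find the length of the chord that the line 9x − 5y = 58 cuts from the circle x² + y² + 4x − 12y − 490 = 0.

Centre (−2, 6), r² = 530. Perpendicular distance d from centre to line = |−106| / √106 = 106/√106.
Half the chord is √(r² − d²) = √(424), so the full chord is 4√106.

4√106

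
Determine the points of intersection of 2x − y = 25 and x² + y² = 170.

From the line, y = 2x − 25. Substituting:
5x² − 100x + 455 = 0  ⟹  x² − 20x + 91 = 0
x = 13 or x = 7, giving (13, 1) and (7, −11).

(7, −11) and (13, 1)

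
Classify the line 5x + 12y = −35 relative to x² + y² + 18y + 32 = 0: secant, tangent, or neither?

secant

Substituting the line into the circle gives 169x² − 730x − 1727 = 0.
Δ = 532900 − (−1167452) = 1700352.
Two real roots: the line is a secant.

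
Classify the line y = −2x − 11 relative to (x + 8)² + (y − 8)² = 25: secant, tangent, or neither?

secant

Centre (−8, 8), r² = 25. Distance² from centre to line = (3)²/5 = 9/5.
Since d² < r², the line cuts the circle twice.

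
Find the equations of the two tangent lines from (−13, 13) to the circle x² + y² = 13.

2x + 3y = 13 and 3x + 2y = −13

A line y − (13) = m(x − (−13)) is tangent when its distance from (0, 0) is √13:
(13m − (−13))² = 13(m² + 1)
6m² + 13m + 6 = 0, so m = −2/3 or m = −3/2.
With m = −2/3: 2x + 3y = 13. With m = −3/2: 3x + 2y = −13.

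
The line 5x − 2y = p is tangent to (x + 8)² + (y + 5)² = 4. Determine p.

The line touches the circle iff its distance from (−8, −5) is 2:
|5·(−8) − 2·(−5) − p| / √29 = 2
|p − (−30)| = 2√29.

p = −30 ± 2√29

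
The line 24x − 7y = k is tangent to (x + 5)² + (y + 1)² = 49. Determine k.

For a tangent, require d(centre, line) = r = 7.
|24·(−5) − 7·(−1) − k| / √625 = 7
|k − (−113)| = 7·25, so k = 62 or k = −288.

k = −288 or k = 62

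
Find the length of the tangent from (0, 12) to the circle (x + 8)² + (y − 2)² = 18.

The centre is (−8, 2) and r = 3√2. The square of the distance from P to the centre is 64 + 100 = 164.
Power of the point: PT² = |PO|² − r² = 146, so PT = √146.

√146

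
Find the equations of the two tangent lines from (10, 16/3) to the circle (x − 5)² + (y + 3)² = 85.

Let a tangent through (10, 16/3) have slope m. Its distance from (5, −3) must equal √85:
(−5m − (−25/3))² = 85(m² + 1)
54m² + 75m + 14 = 0, so m = −7/6 or m = −2/9.
With m = −7/6: 7x + 6y = 102. With m = −2/9: 2x + 9y = 68.

7x + 6y = 102 and 2x + 9y = 68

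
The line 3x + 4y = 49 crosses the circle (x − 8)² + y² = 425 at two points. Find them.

(−5, 16) and (27, −8)

Substitute y = (49 − 3x)/4:
25x² − 550x − 3375 = 0  ⟹  x² − 22x − 135 = 0
x = 27 or x = −5, giving (27, −8) and (−5, 16).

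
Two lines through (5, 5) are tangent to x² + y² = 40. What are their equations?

A line y − (5) = m(x − (5)) is tangent when its distance from (0, 0) is 2√10:
(−5m − (−5))² = 40(m² + 1)
3m² + 10m + 3 = 0, so m = −1/3 or m = −3.
With m = −1/3: x + 3y = 20. With m = −3: 3x + y = 20.

x + 3y = 20 and 3x + y = 20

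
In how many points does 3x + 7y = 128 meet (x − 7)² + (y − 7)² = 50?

0

Centre (7, 7), r² = 50. Distance² from centre to line = (−58)²/58 = 58.
Since d² > r², the line lies outside the circle.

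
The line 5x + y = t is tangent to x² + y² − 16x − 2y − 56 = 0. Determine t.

The line touches the circle iff its distance from (8, 1) is 11:
|5·8 + 1·1 − t| / √26 = 11
|t − (41)| = 11√26.

t = 41 ± 11√26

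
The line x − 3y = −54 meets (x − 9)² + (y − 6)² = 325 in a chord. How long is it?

Express y = (54 + x)/3 and substitute into the circle:
10x² − 90x − 900 = 0  ⟹  x² − 9x − 90 = 0
x = 15 or x = −6, giving (15, 23) and (−6, 16).
|(15, 23) − (−6, 16)| = √((21)² + (7)²) = 7√10.

7√10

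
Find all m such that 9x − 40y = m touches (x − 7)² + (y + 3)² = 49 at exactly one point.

m = −104 or m = 470

Tangency holds when the distance from the centre (7, −3) to the line equals the radius 7:
|9·7 − 40·(−3) − m| / √1681 = 7
|m − (183)| = 7·41, so m = 470 or m = −104.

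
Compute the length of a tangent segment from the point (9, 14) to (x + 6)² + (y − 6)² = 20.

√269

The centre is (−6, 6) and r = 2√5. The square of the distance from P to the centre is 225 + 64 = 289.
The tangent meets the radius at right angles, so tangent² = |PO|² − r² = 289 − 20 = 269.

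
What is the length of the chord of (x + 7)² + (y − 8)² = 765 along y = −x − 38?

Express y = −x − 38 and substitute into the circle:
2x² + 106x + 1400 = 0  ⟹  x² + 53x + 700 = 0
x = −25 or x = −28, giving (−25, −13) and (−28, −10).
|(−25, −13) − (−28, −10)| = √((3)² + (−3)²) = 3√2.

3√2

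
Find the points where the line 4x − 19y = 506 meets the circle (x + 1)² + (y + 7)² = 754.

Substitute y = (−506 + 4x)/19:
377x² − 2262x − 132704 = 0  ⟹  x² − 6x − 352 = 0
x = 22 or x = −16, giving (22, −22) and (−16, −30).

(−16, −30) and (22, −22)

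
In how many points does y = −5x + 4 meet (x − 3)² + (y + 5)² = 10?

2

Substituting the line into the circle gives 26x² − 96x + 80 = 0.
Discriminant = (−96)² − 4·26·(80) = 896 > 0.
Two real roots: the line is a secant.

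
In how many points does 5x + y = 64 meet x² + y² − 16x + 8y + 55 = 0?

0

Substituting the line into the circle gives 26x² − 696x + 4663 = 0.
Discriminant = (−696)² − 4·26·(4663) = −536 < 0.
No real roots: the line does not meet the circle.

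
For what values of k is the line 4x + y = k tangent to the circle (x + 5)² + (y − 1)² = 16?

The line touches the circle iff its distance from (−5, 1) is 4:
|4·(−5) + 1·1 − k| / √17 = 4
|k − (−19)| = 4√17.

k = −19 ± 4√17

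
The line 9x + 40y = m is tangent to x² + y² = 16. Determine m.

Tangency holds when the distance from the centre (0, 0) to the line equals the radius 4:
|9·0 + 40·0 − m| / √1681 = 4
|m| = 4·41, so m = 164 or m = −164.

m = −164 or m = 164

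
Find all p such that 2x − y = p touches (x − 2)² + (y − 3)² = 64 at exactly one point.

Tangency holds when the distance from the centre (2, 3) to the line equals the radius 8:
|2·2 − 1·3 − p| / √5 = 8
|p − (1)| = 8√5.

p = 1 ± 8√5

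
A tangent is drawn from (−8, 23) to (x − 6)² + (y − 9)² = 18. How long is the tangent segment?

√374

The centre is (6, 9) and r = 3√2. The square of the distance from P to the centre is 196 + 196 = 392.
Power of the point: PT² = |PO|² − r² = 374, so PT = √374.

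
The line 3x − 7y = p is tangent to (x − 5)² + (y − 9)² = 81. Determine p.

p = −48 ± 9√58

For a tangent, require d(centre, line) = r = 9.
|3·5 − 7·9 − p| / √58 = 9
|p − (−48)| = 9√58.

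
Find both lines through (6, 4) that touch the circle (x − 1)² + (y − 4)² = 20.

Write the tangent as mx − y + (4 − m·(6)) = 0 and set its distance from the centre to 2√5:
[m·(−5) − (0)]² = 20(m² + 1)
m² − 4 = 0, so m = −2 or m = 2.
Through (6, 4) these give 2x + y = 16 and 2x − y = 8.

2x + y = 16 and 2x − y = 8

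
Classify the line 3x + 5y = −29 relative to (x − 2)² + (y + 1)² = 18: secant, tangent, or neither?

neither

Substituting the line into the circle gives 34x² + 44x + 226 = 0.
Discriminant = (44)² − 4·34·(226) = −28800 < 0.
No real roots: the line does not meet the circle.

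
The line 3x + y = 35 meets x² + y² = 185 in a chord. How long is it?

Centre (0, 0), r² = 185. Perpendicular distance d from centre to line = |−35| / √10 = 35/√10.
Chord = 2√(r² − d²) = 2·√(125/2) = 5√10.

5√10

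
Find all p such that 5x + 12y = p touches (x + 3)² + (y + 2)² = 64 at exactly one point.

p = −143 or p = 65

Tangency holds when the distance from the centre (−3, −2) to the line equals the radius 8:
|5·(−3) + 12·(−2) − p| / √169 = 8
|p − (−39)| = 8·13, so p = 65 or p = −143.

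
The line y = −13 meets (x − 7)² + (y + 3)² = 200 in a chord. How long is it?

Centre (7, −3), r² = 200. Perpendicular distance d from centre to line = |10| / √1 = 10.
Half the chord is √(r² − d²) = √(100), so the full chord is 20.

20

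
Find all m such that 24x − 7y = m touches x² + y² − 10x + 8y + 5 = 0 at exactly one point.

m = −2 or m = 298

The line touches the circle iff its distance from (5, −4) is 6:
|24·5 − 7·(−4) − m| / √625 = 6
|m − (148)| = 6·25, so m = 298 or m = −2.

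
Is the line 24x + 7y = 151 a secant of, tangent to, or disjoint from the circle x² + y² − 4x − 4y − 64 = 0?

Substituting the line into the circle gives 625x² − 6772x + 15437 = 0.
Δ = 45859984 − 38592500 = 7267484.
Two real roots: the line is a secant.

secant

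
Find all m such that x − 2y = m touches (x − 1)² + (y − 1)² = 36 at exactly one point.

m = −1 ± 6√5

For a tangent, require d(centre, line) = r = 6.
|1·1 − 2·1 − m| / √5 = 6
|m − (−1)| = 6√5.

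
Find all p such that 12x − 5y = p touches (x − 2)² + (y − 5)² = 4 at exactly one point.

p = −27 or p = 25

Tangency holds when the distance from the centre (2, 5) to the line equals the radius 2:
|12·2 − 5·5 − p| / √169 = 2
|p − (−1)| = 2·13, so p = 25 or p = −27.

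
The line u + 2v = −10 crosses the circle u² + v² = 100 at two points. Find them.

(−10, 0) and (6, −8)

From the line, v = (−10 − u)/2. Substituting:
5u² + 20u − 300 = 0  ⟹  u² + 4u − 60 = 0
u = 6 or u = −10, giving (6, −8) and (−10, 0).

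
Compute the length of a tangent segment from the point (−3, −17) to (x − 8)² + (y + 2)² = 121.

Centre (8, −2), r² = 121. |PO|² = (−11)² + (−15)² = 346.
By the tangent–radius right angle, tangent length = √(|PO|² − r²) = √225 = 15.

15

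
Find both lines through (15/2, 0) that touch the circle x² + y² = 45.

2x + y = 15 and 2x − y = 15

Let a tangent through (15/2, 0) have slope m. Its distance from (0, 0) must equal 3√5:
[m·(−15/2) − (0)]² = 45(m² + 1)
m² − 4 = 0, so m = −2 or m = 2.
With m = −2: 2x + y = 15. With m = 2: 2x − y = 15.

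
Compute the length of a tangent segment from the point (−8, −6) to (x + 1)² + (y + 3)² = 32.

√26

With centre O = (−1, −3), |OP|² = 58 and r² = 32.
By the tangent–radius right angle, tangent length = √(|PO|² − r²) = √26.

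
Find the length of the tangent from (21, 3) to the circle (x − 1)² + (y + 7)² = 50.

15√2

The centre is (1, −7) and r = 5√2. The square of the distance from P to the centre is 400 + 100 = 500.
The tangent meets the radius at right angles, so tangent² = |PO|² − r² = 500 − 50 = 450.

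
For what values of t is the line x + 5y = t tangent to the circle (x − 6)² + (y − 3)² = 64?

t = 21 ± 8√26

The line touches the circle iff its distance from (6, 3) is 8:
|1·6 + 5·3 − t| / √26 = 8
|t − (21)| = 8√26.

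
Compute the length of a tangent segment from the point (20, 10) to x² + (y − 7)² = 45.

2√91

Centre (0, 7), r² = 45. |PO|² = (20)² + (3)² = 409.
Power of the point: PT² = |PO|² − r² = 364, so PT = 2√91.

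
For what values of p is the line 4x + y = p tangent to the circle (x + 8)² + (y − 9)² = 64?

p = −23 ± 8√17

Tangency holds when the distance from the centre (−8, 9) to the line equals the radius 8:
|4·(−8) + 1·9 − p| / √17 = 8
|p − (−23)| = 8√17.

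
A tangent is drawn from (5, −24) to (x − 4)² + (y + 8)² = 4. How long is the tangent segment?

√253

The centre is (4, −8) and r = 2. The square of the distance from P to the centre is 1 + 256 = 257.
By the tangent–radius right angle, tangent length = √(|PO|² − r²) = √253.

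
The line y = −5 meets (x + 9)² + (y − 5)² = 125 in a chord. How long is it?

The distance from (−9, 5) to the line is 10, and r² = 125.
Half the chord is √(r² − d²) = √(25), so the full chord is 10.

10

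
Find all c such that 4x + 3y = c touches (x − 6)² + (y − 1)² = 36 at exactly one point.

For a tangent, require d(centre, line) = r = 6.
|4·6 + 3·1 − c| / √25 = 6
|c − (27)| = 6·5, so c = 57 or c = −3.

c = −3 or c = 57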